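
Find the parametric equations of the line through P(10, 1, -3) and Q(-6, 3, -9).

Direction vector d = Q - P = (-6 - 10, 3 - 1, -9 + 3) = (-16, 2, -6)
Parametric form r = P + t·d:
x = 10 - 16t, y = 1 + 2t, z = -3 - 6t

x = 10 - 16t, y = 1 + 2t, z = -3 - 6t


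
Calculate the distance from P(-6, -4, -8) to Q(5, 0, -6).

d = √[(x₂-x₁)² + (y₂-y₁)² + (z₂-z₁)²]
  = √[11² + 4² + 2²]
  = √[121 + 16 + 4]
  = √141
  ≈ 11.87

11.87


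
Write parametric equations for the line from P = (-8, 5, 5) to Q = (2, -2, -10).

Direction vector d = Q - P = (2 + 8, -2 - 5, -10 - 5) = (10, -7, -15)
Parametric form r = P + t·d:
x = -8 + 10t, y = 5 - 7t, z = 5 - 15t

x = -8 + 10t, y = 5 - 7t, z = 5 - 15t


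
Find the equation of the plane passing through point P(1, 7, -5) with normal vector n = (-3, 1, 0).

The plane through P with normal n = (a, b, c) satisfies n·(r - P) = 0,
i.e. ax + by + cz = a·x₀ + b·y₀ + c·z₀.
d = (-3)·1 + 1·7 + 0·(-5)
  = -3 + 7 + 0
  = 4
Equation: -3x + y = 4

-3x + y = 4


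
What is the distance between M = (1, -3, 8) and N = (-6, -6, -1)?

d = √[(x₂-x₁)² + (y₂-y₁)² + (z₂-z₁)²]
  = √[(-7)² + (-3)² + (-9)²]
  = √[49 + 9 + 81]
  = √139
  ≈ 11.79

11.79


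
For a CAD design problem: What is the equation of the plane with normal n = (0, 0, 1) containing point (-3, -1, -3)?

The plane through P with normal n = (a, b, c) satisfies n·(r - P) = 0,
i.e. ax + by + cz = a·x₀ + b·y₀ + c·z₀.
d = 0·(-3) + 0·(-1) + 1·(-3)
  = 0 + 0 - 3
  = -3
Equation: z = -3

z = -3


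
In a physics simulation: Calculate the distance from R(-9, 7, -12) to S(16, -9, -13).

d = √[(x₂-x₁)² + (y₂-y₁)² + (z₂-z₁)²]
  = √[25² + (-16)² + (-1)²]
  = √[625 + 256 + 1]
  = √882
  ≈ 29.7

29.7


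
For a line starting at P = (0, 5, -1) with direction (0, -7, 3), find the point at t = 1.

P(t) = P + t·d
  = (0 + 0·1, 5 + (-7)·1, -1 + 3·1)
  = (0 + 0, 5 - 7, -1 + 3)
  = (0, -2, 2)

(0, -2, 2)


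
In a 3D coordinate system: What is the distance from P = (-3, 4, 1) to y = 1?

distance = |a·x₀ + b·y₀ + c·z₀ - d| / √(a² + b² + c²)
  = |0·(-3) + 1·4 + 0·1 - 1| / √(0² + 1² + 0²)
  = |0 + 4 + 0 - 1| / √(0 + 1 + 0)
  = |3| / √1
  = 3 / 1
  ≈ 3

3


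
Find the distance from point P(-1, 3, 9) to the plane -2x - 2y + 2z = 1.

distance = |a·x₀ + b·y₀ + c·z₀ - d| / √(a² + b² + c²)
  = |(-2)·(-1) + (-2)·3 + 2·9 - 1| / √((-2)² + (-2)² + 2²)
  = |2 - 6 + 18 - 1| / √(4 + 4 + 4)
  = |13| / √12
  = 13 / 3.464
  ≈ 3.753

3.753


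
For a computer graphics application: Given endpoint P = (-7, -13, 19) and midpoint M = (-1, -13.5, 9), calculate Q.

Q = 2M - P
  = (2·(-1) - (-7), 2·(-13.5) - (-13), 2·9 - 19)
  = (-2 + 7, -27 + 13, 18 - 19)
  = (5, -14, -1)

(5, -14, -1)


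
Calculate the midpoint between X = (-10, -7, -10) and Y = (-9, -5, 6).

M = ((x₁+x₂)/2, (y₁+y₂)/2, (z₁+z₂)/2)
  = ((-10 - 9)/2, (-7 - 5)/2, (-10 + 6)/2)
  = (-19/2, -12/2, -4/2)
  = (-9.5, -6, -2)

(-9.5, -6, -2)


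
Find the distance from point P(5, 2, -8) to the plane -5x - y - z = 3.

distance = |a·x₀ + b·y₀ + c·z₀ - d| / √(a² + b² + c²)
  = |(-5)·5 + (-1)·2 + (-1)·(-8) - 3| / √((-5)² + (-1)² + (-1)²)
  = |-25 - 2 + 8 - 3| / √(25 + 1 + 1)
  = |-22| / √27
  = 22 / 5.196
  ≈ 4.234

4.234


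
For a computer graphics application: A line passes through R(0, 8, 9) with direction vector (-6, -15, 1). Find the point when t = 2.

P(t) = R + t·d
  = (0 + (-6)·2, 8 + (-15)·2, 9 + 1·2)
  = (0 - 12, 8 - 30, 9 + 2)
  = (-12, -22, 11)

(-12, -22, 11)


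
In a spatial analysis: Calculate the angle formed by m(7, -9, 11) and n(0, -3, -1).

m·n = 7·0 + (-9)·(-3) + 11·(-1) = 0 + 27 - 11 = 16
|m| = √(7² + (-9)² + 11²) = √251 ≈ 15.84
|n| = √(0² + (-3)² + (-1)²) = √10 ≈ 3.162
cos θ = (m·n)/(|m||n|) = 16/(15.84·3.162) ≈ 0.3194
θ = arccos(0.3194) ≈ 71.38°

71.38°


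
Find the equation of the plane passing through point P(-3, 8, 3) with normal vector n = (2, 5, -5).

The plane through P with normal n = (a, b, c) satisfies n·(r - P) = 0,
i.e. ax + by + cz = a·x₀ + b·y₀ + c·z₀.
d = 2·(-3) + 5·8 + (-5)·3
  = -6 + 40 - 15
  = 19
Equation: 2x + 5y - 5z = 19

2x + 5y - 5z = 19


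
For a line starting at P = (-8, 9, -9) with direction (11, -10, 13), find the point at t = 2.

P(t) = P + t·d
  = (-8 + 11·2, 9 + (-10)·2, -9 + 13·2)
  = (-8 + 22, 9 - 20, -9 + 26)
  = (14, -11, 17)

(14, -11, 17)


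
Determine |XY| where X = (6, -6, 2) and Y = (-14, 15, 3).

d = √[(x₂-x₁)² + (y₂-y₁)² + (z₂-z₁)²]
  = √[(-20)² + 21² + 1²]
  = √[400 + 441 + 1]
  = √842
  ≈ 29.02

29.02


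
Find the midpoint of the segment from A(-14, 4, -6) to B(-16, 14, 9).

M = ((x₁+x₂)/2, (y₁+y₂)/2, (z₁+z₂)/2)
  = ((-14 - 16)/2, (4 + 14)/2, (-6 + 9)/2)
  = (-30/2, 18/2, 3/2)
  = (-15, 9, 1.5)

(-15, 9, 1.5)


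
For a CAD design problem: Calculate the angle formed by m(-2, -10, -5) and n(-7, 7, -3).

m·n = (-2)·(-7) + (-10)·7 + (-5)·(-3) = 14 - 70 + 15 = -41
|m| = √((-2)² + (-10)² + (-5)²) = √129 ≈ 11.36
|n| = √((-7)² + 7² + (-3)²) = √107 ≈ 10.34
cos θ = (m·n)/(|m||n|) = -41/(11.36·10.34) ≈ -0.349
θ = arccos(-0.349) ≈ 110.4°

110.4°


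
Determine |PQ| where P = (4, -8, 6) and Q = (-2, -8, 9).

d = √[(x₂-x₁)² + (y₂-y₁)² + (z₂-z₁)²]
  = √[(-6)² + 0² + 3²]
  = √[36 + 0 + 9]
  = √45
  ≈ 6.708

6.708


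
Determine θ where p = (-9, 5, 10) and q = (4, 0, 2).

p·q = (-9)·4 + 5·0 + 10·2 = -36 + 0 + 20 = -16
|p| = √((-9)² + 5² + 10²) = √206 ≈ 14.35
|q| = √(4² + 0² + 2²) = √20 ≈ 4.472
cos θ = (p·q)/(|p||q|) = -16/(14.35·4.472) ≈ -0.2493
θ = arccos(-0.2493) ≈ 104.4°

104.4°


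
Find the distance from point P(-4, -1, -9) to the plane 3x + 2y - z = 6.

distance = |a·x₀ + b·y₀ + c·z₀ - d| / √(a² + b² + c²)
  = |3·(-4) + 2·(-1) + (-1)·(-9) - 6| / √(3² + 2² + (-1)²)
  = |-12 - 2 + 9 - 6| / √(9 + 4 + 1)
  = |-11| / √14
  = 11 / 3.742
  ≈ 2.94

2.94


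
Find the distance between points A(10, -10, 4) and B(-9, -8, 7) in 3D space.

d = √[(x₂-x₁)² + (y₂-y₁)² + (z₂-z₁)²]
  = √[(-19)² + 2² + 3²]
  = √[361 + 4 + 9]
  = √374
  ≈ 19.34

19.34


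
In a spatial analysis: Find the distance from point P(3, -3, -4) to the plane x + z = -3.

distance = |a·x₀ + b·y₀ + c·z₀ - d| / √(a² + b² + c²)
  = |1·3 + 0·(-3) + 1·(-4) - (-3)| / √(1² + 0² + 1²)
  = |3 + 0 - 4 + 3| / √(1 + 0 + 1)
  = |2| / √2
  = 2 / 1.414
  ≈ 1.414

1.414


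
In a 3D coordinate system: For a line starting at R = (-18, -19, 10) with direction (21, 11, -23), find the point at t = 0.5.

P(t) = R + t·d
  = (-18 + 21·0.5, -19 + 11·0.5, 10 + (-23)·0.5)
  = (-18 + 10.5, -19 + 5.5, 10 - 11.5)
  = (-7.5, -13.5, -1.5)

(-7.5, -13.5, -1.5)


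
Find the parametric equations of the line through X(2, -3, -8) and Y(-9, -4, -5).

Direction vector d = Y - X = (-9 - 2, -4 + 3, -5 + 8) = (-11, -1, 3)
Parametric form r = X + t·d:
x = 2 - 11t, y = -3 - t, z = -8 + 3t

x = 2 - 11t, y = -3 - t, z = -8 + 3t


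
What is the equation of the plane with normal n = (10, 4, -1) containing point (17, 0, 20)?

The plane through P with normal n = (a, b, c) satisfies n·(r - P) = 0,
i.e. ax + by + cz = a·x₀ + b·y₀ + c·z₀.
d = 10·17 + 4·0 + (-1)·20
  = 170 + 0 - 20
  = 150
Equation: 10x + 4y - z = 150

10x + 4y - z = 150


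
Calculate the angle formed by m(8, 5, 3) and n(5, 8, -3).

m·n = 8·5 + 5·8 + 3·(-3) = 40 + 40 - 9 = 71
|m| = √(8² + 5² + 3²) = √98 ≈ 9.899
|n| = √(5² + 8² + (-3)²) = √98 ≈ 9.899
cos θ = (m·n)/(|m||n|) = 71/(9.899·9.899) ≈ 0.7245
θ = arccos(0.7245) ≈ 43.57°

43.57°


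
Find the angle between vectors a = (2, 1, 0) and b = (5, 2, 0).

a·b = 2·5 + 1·2 + 0·0 = 10 + 2 + 0 = 12
|a| = √(2² + 1² + 0²) = √5 ≈ 2.236
|b| = √(5² + 2² + 0²) = √29 ≈ 5.385
cos θ = (a·b)/(|a||b|) = 12/(2.236·5.385) ≈ 0.9965
θ = arccos(0.9965) ≈ 4.764°

4.764°


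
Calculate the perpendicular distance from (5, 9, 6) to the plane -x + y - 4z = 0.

distance = |a·x₀ + b·y₀ + c·z₀ - d| / √(a² + b² + c²)
  = |(-1)·5 + 1·9 + (-4)·6 - 0| / √((-1)² + 1² + (-4)²)
  = |-5 + 9 - 24 + 0| / √(1 + 1 + 16)
  = |-20| / √18
  = 20 / 4.243
  ≈ 4.714

4.714


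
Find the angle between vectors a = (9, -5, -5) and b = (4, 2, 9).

a·b = 9·4 + (-5)·2 + (-5)·9 = 36 - 10 - 45 = -19
|a| = √(9² + (-5)² + (-5)²) = √131 ≈ 11.45
|b| = √(4² + 2² + 9²) = √101 ≈ 10.05
cos θ = (a·b)/(|a||b|) = -19/(11.45·10.05) ≈ -0.1652
θ = arccos(-0.1652) ≈ 99.51°

99.51°


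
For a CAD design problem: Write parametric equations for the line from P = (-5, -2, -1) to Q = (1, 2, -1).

Direction vector d = Q - P = (1 + 5, 2 + 2, -1 + 1) = (6, 4, 0)
Parametric form r = P + t·d:
x = -5 + 6t, y = -2 + 4t, z = -1

x = -5 + 6t, y = -2 + 4t, z = -1


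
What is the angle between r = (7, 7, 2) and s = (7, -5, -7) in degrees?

r·s = 7·7 + 7·(-5) + 2·(-7) = 49 - 35 - 14 = 0
|r| = √(7² + 7² + 2²) = √102 ≈ 10.1
|s| = √(7² + (-5)² + (-7)²) = √123 ≈ 11.09
cos θ = (r·s)/(|r||s|) = 0/(10.1·11.09) ≈ 0
θ = arccos(0) ≈ 90°

90°


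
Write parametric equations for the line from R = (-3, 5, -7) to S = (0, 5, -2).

Direction vector d = S - R = (0 + 3, 5 - 5, -2 + 7) = (3, 0, 5)
Parametric form r = R + t·d:
x = -3 + 3t, y = 5, z = -7 + 5t

x = -3 + 3t, y = 5, z = -7 + 5t


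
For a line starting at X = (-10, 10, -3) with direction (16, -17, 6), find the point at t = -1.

P(t) = X + t·d
  = (-10 + 16·(-1), 10 + (-17)·(-1), -3 + 6·(-1))
  = (-10 - 16, 10 + 17, -3 - 6)
  = (-26, 27, -9)

(-26, 27, -9)


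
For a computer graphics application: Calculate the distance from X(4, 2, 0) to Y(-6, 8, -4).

d = √[(x₂-x₁)² + (y₂-y₁)² + (z₂-z₁)²]
  = √[(-10)² + 6² + (-4)²]
  = √[100 + 36 + 16]
  = √152
  ≈ 12.33

12.33


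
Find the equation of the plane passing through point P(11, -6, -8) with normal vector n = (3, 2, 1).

The plane through P with normal n = (a, b, c) satisfies n·(r - P) = 0,
i.e. ax + by + cz = a·x₀ + b·y₀ + c·z₀.
d = 3·11 + 2·(-6) + 1·(-8)
  = 33 - 12 - 8
  = 13
Equation: 3x + 2y + z = 13

3x + 2y + z = 13


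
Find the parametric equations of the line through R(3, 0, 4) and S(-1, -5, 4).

Direction vector d = S - R = (-1 - 3, -5 + 0, 4 - 4) = (-4, -5, 0)
Parametric form r = R + t·d:
x = 3 - 4t, y = 0 - 5t, z = 4

x = 3 - 4t, y = 0 - 5t, z = 4


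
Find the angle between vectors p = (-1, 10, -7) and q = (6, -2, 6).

p·q = (-1)·6 + 10·(-2) + (-7)·6 = -6 - 20 - 42 = -68
|p| = √((-1)² + 10² + (-7)²) = √150 ≈ 12.25
|q| = √(6² + (-2)² + 6²) = √76 ≈ 8.718
cos θ = (p·q)/(|p||q|) = -68/(12.25·8.718) ≈ -0.6369
θ = arccos(-0.6369) ≈ 129.6°

129.6°


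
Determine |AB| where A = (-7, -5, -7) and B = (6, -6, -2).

d = √[(x₂-x₁)² + (y₂-y₁)² + (z₂-z₁)²]
  = √[13² + (-1)² + 5²]
  = √[169 + 1 + 25]
  = √195
  ≈ 13.96

13.96


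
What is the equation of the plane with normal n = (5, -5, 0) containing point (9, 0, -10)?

The plane through P with normal n = (a, b, c) satisfies n·(r - P) = 0,
i.e. ax + by + cz = a·x₀ + b·y₀ + c·z₀.
d = 5·9 + (-5)·0 + 0·(-10)
  = 45 + 0 + 0
  = 45
Equation: 5x - 5y = 45

5x - 5y = 45


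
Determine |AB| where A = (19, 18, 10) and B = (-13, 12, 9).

d = √[(x₂-x₁)² + (y₂-y₁)² + (z₂-z₁)²]
  = √[(-32)² + (-6)² + (-1)²]
  = √[1024 + 36 + 1]
  = √1061
  ≈ 32.57

32.57


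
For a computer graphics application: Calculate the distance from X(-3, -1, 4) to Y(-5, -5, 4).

d = √[(x₂-x₁)² + (y₂-y₁)² + (z₂-z₁)²]
  = √[(-2)² + (-4)² + 0²]
  = √[4 + 16 + 0]
  = √20
  ≈ 4.472

4.472


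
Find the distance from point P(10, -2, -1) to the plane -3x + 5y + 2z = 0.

distance = |a·x₀ + b·y₀ + c·z₀ - d| / √(a² + b² + c²)
  = |(-3)·10 + 5·(-2) + 2·(-1) - 0| / √((-3)² + 5² + 2²)
  = |-30 - 10 - 2 + 0| / √(9 + 25 + 4)
  = |-42| / √38
  = 42 / 6.164
  ≈ 6.813

6.813


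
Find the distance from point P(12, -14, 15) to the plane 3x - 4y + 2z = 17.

distance = |a·x₀ + b·y₀ + c·z₀ - d| / √(a² + b² + c²)
  = |3·12 + (-4)·(-14) + 2·15 - 17| / √(3² + (-4)² + 2²)
  = |36 + 56 + 30 - 17| / √(9 + 16 + 4)
  = |105| / √29
  = 105 / 5.385
  ≈ 19.5

19.5


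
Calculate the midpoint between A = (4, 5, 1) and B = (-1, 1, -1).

M = ((x₁+x₂)/2, (y₁+y₂)/2, (z₁+z₂)/2)
  = ((4 - 1)/2, (5 + 1)/2, (1 - 1)/2)
  = (3/2, 6/2, 0/2)
  = (1.5, 3, 0)

(1.5, 3, 0)


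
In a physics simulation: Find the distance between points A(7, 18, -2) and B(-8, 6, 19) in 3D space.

d = √[(x₂-x₁)² + (y₂-y₁)² + (z₂-z₁)²]
  = √[(-15)² + (-12)² + 21²]
  = √[225 + 144 + 441]
  = √810
  ≈ 28.46

28.46


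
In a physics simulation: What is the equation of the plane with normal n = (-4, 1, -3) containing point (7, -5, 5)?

The plane through P with normal n = (a, b, c) satisfies n·(r - P) = 0,
i.e. ax + by + cz = a·x₀ + b·y₀ + c·z₀.
d = (-4)·7 + 1·(-5) + (-3)·5
  = -28 - 5 - 15
  = -48
Equation: -4x + y - 3z = -48

-4x + y - 3z = -48


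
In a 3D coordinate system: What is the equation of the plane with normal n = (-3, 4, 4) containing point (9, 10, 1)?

The plane through P with normal n = (a, b, c) satisfies n·(r - P) = 0,
i.e. ax + by + cz = a·x₀ + b·y₀ + c·z₀.
d = (-3)·9 + 4·10 + 4·1
  = -27 + 40 + 4
  = 17
Equation: -3x + 4y + 4z = 17

-3x + 4y + 4z = 17


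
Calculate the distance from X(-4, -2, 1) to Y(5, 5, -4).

d = √[(x₂-x₁)² + (y₂-y₁)² + (z₂-z₁)²]
  = √[9² + 7² + (-5)²]
  = √[81 + 49 + 25]
  = √155
  ≈ 12.45

12.45


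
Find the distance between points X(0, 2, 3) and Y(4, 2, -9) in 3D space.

d = √[(x₂-x₁)² + (y₂-y₁)² + (z₂-z₁)²]
  = √[4² + 0² + (-12)²]
  = √[16 + 0 + 144]
  = √160
  ≈ 12.65

12.65


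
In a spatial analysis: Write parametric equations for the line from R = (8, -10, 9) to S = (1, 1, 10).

Direction vector d = S - R = (1 - 8, 1 + 10, 10 - 9) = (-7, 11, 1)
Parametric form r = R + t·d:
x = 8 - 7t, y = -10 + 11t, z = 9 + t

x = 8 - 7t, y = -10 + 11t, z = 9 + t


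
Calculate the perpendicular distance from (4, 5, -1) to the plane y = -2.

distance = |a·x₀ + b·y₀ + c·z₀ - d| / √(a² + b² + c²)
  = |0·4 + 1·5 + 0·(-1) - (-2)| / √(0² + 1² + 0²)
  = |0 + 5 + 0 + 2| / √(0 + 1 + 0)
  = |7| / √1
  = 7 / 1
  ≈ 7

7


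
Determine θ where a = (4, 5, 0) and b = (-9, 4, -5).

a·b = 4·(-9) + 5·4 + 0·(-5) = -36 + 20 + 0 = -16
|a| = √(4² + 5² + 0²) = √41 ≈ 6.403
|b| = √((-9)² + 4² + (-5)²) = √122 ≈ 11.05
cos θ = (a·b)/(|a||b|) = -16/(6.403·11.05) ≈ -0.2262
θ = arccos(-0.2262) ≈ 103.1°

103.1°


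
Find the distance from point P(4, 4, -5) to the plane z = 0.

distance = |a·x₀ + b·y₀ + c·z₀ - d| / √(a² + b² + c²)
  = |0·4 + 0·4 + 1·(-5) - 0| / √(0² + 0² + 1²)
  = |0 + 0 - 5 + 0| / √(0 + 0 + 1)
  = |-5| / √1
  = 5 / 1
  ≈ 5

5


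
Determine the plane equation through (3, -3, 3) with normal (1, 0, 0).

The plane through P with normal n = (a, b, c) satisfies n·(r - P) = 0,
i.e. ax + by + cz = a·x₀ + b·y₀ + c·z₀.
d = 1·3 + 0·(-3) + 0·3
  = 3 + 0 + 0
  = 3
Equation: x = 3

x = 3


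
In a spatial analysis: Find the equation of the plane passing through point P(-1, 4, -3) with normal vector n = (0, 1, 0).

The plane through P with normal n = (a, b, c) satisfies n·(r - P) = 0,
i.e. ax + by + cz = a·x₀ + b·y₀ + c·z₀.
d = 0·(-1) + 1·4 + 0·(-3)
  = 0 + 4 + 0
  = 4
Equation: y = 4

y = 4


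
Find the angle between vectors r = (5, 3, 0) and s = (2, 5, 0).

r·s = 5·2 + 3·5 + 0·0 = 10 + 15 + 0 = 25
|r| = √(5² + 3² + 0²) = √34 ≈ 5.831
|s| = √(2² + 5² + 0²) = √29 ≈ 5.385
cos θ = (r·s)/(|r||s|) = 25/(5.831·5.385) ≈ 0.7962
θ = arccos(0.7962) ≈ 37.23°

37.23°


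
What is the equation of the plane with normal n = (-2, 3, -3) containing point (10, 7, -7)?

The plane through P with normal n = (a, b, c) satisfies n·(r - P) = 0,
i.e. ax + by + cz = a·x₀ + b·y₀ + c·z₀.
d = (-2)·10 + 3·7 + (-3)·(-7)
  = -20 + 21 + 21
  = 22
Equation: -2x + 3y - 3z = 22

-2x + 3y - 3z = 22


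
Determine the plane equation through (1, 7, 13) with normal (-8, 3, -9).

The plane through P with normal n = (a, b, c) satisfies n·(r - P) = 0,
i.e. ax + by + cz = a·x₀ + b·y₀ + c·z₀.
d = (-8)·1 + 3·7 + (-9)·13
  = -8 + 21 - 117
  = -104
Equation: -8x + 3y - 9z = -104

-8x + 3y - 9z = -104


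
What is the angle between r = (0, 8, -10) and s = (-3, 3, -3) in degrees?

r·s = 0·(-3) + 8·3 + (-10)·(-3) = 0 + 24 + 30 = 54
|r| = √(0² + 8² + (-10)²) = √164 ≈ 12.81
|s| = √((-3)² + 3² + (-3)²) = √27 ≈ 5.196
cos θ = (r·s)/(|r||s|) = 54/(12.81·5.196) ≈ 0.8115
θ = arccos(0.8115) ≈ 35.76°

35.76°


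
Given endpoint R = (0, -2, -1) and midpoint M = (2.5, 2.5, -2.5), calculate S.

S = 2M - R
  = (2·2.5 - 0, 2·2.5 - (-2), 2·(-2.5) - (-1))
  = (5 + 0, 5 + 2, -5 + 1)
  = (5, 7, -4)

(5, 7, -4)


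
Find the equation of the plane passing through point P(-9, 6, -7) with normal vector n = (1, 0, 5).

The plane through P with normal n = (a, b, c) satisfies n·(r - P) = 0,
i.e. ax + by + cz = a·x₀ + b·y₀ + c·z₀.
d = 1·(-9) + 0·6 + 5·(-7)
  = -9 + 0 - 35
  = -44
Equation: x + 5z = -44

x + 5z = -44


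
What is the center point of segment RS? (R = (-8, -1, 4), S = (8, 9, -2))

M = ((x₁+x₂)/2, (y₁+y₂)/2, (z₁+z₂)/2)
  = ((-8 + 8)/2, (-1 + 9)/2, (4 - 2)/2)
  = (0/2, 8/2, 2/2)
  = (0, 4, 1)

(0, 4, 1)


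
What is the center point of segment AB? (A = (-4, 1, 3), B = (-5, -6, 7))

M = ((x₁+x₂)/2, (y₁+y₂)/2, (z₁+z₂)/2)
  = ((-4 - 5)/2, (1 - 6)/2, (3 + 7)/2)
  = (-9/2, -5/2, 10/2)
  = (-4.5, -2.5, 5)

(-4.5, -2.5, 5)


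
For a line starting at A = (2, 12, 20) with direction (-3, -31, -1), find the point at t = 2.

P(t) = A + t·d
  = (2 + (-3)·2, 12 + (-31)·2, 20 + (-1)·2)
  = (2 - 6, 12 - 62, 20 - 2)
  = (-4, -50, 18)

(-4, -50, 18)


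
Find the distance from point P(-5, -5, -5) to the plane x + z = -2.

distance = |a·x₀ + b·y₀ + c·z₀ - d| / √(a² + b² + c²)
  = |1·(-5) + 0·(-5) + 1·(-5) - (-2)| / √(1² + 0² + 1²)
  = |-5 + 0 - 5 + 2| / √(1 + 0 + 1)
  = |-8| / √2
  = 8 / 1.414
  ≈ 5.657

5.657


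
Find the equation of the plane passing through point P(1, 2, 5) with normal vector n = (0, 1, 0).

The plane through P with normal n = (a, b, c) satisfies n·(r - P) = 0,
i.e. ax + by + cz = a·x₀ + b·y₀ + c·z₀.
d = 0·1 + 1·2 + 0·5
  = 0 + 2 + 0
  = 2
Equation: y = 2

y = 2


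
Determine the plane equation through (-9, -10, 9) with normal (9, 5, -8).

The plane through P with normal n = (a, b, c) satisfies n·(r - P) = 0,
i.e. ax + by + cz = a·x₀ + b·y₀ + c·z₀.
d = 9·(-9) + 5·(-10) + (-8)·9
  = -81 - 50 - 72
  = -203
Equation: 9x + 5y - 8z = -203

9x + 5y - 8z = -203


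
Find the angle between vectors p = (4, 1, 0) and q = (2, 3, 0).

p·q = 4·2 + 1·3 + 0·0 = 8 + 3 + 0 = 11
|p| = √(4² + 1² + 0²) = √17 ≈ 4.123
|q| = √(2² + 3² + 0²) = √13 ≈ 3.606
cos θ = (p·q)/(|p||q|) = 11/(4.123·3.606) ≈ 0.7399
θ = arccos(0.7399) ≈ 42.27°

42.27°


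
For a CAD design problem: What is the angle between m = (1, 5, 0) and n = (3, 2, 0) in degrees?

m·n = 1·3 + 5·2 + 0·0 = 3 + 10 + 0 = 13
|m| = √(1² + 5² + 0²) = √26 ≈ 5.099
|n| = √(3² + 2² + 0²) = √13 ≈ 3.606
cos θ = (m·n)/(|m||n|) = 13/(5.099·3.606) ≈ 0.7071
θ = arccos(0.7071) ≈ 45°

45°


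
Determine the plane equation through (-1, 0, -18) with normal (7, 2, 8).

The plane through P with normal n = (a, b, c) satisfies n·(r - P) = 0,
i.e. ax + by + cz = a·x₀ + b·y₀ + c·z₀.
d = 7·(-1) + 2·0 + 8·(-18)
  = -7 + 0 - 144
  = -151
Equation: 7x + 2y + 8z = -151

7x + 2y + 8z = -151


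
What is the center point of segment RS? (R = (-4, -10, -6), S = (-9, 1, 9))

M = ((x₁+x₂)/2, (y₁+y₂)/2, (z₁+z₂)/2)
  = ((-4 - 9)/2, (-10 + 1)/2, (-6 + 9)/2)
  = (-13/2, -9/2, 3/2)
  = (-6.5, -4.5, 1.5)

(-6.5, -4.5, 1.5)


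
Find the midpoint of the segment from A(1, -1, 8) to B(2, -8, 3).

M = ((x₁+x₂)/2, (y₁+y₂)/2, (z₁+z₂)/2)
  = ((1 + 2)/2, (-1 - 8)/2, (8 + 3)/2)
  = (3/2, -9/2, 11/2)
  = (1.5, -4.5, 5.5)

(1.5, -4.5, 5.5)


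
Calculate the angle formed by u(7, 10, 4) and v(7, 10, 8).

u·v = 7·7 + 10·10 + 4·8 = 49 + 100 + 32 = 181
|u| = √(7² + 10² + 4²) = √165 ≈ 12.85
|v| = √(7² + 10² + 8²) = √213 ≈ 14.59
cos θ = (u·v)/(|u||v|) = 181/(12.85·14.59) ≈ 0.9655
θ = arccos(0.9655) ≈ 15.1°

15.1°


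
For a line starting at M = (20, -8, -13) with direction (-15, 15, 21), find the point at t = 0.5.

P(t) = M + t·d
  = (20 + (-15)·0.5, -8 + 15·0.5, -13 + 21·0.5)
  = (20 - 7.5, -8 + 7.5, -13 + 10.5)
  = (12.5, -0.5, -2.5)

(12.5, -0.5, -2.5)


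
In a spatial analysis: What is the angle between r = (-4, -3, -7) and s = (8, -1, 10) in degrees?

r·s = (-4)·8 + (-3)·(-1) + (-7)·10 = -32 + 3 - 70 = -99
|r| = √((-4)² + (-3)² + (-7)²) = √74 ≈ 8.602
|s| = √(8² + (-1)² + 10²) = √165 ≈ 12.85
cos θ = (r·s)/(|r||s|) = -99/(8.602·12.85) ≈ -0.8959
θ = arccos(-0.8959) ≈ 153.6°

153.6°


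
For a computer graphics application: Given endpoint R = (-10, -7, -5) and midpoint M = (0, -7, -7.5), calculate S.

S = 2M - R
  = (2·0 - (-10), 2·(-7) - (-7), 2·(-7.5) - (-5))
  = (0 + 10, -14 + 7, -15 + 5)
  = (10, -7, -10)

(10, -7, -10)


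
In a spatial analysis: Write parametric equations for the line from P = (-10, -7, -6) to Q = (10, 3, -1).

Direction vector d = Q - P = (10 + 10, 3 + 7, -1 + 6) = (20, 10, 5)
Parametric form r = P + t·d:
x = -10 + 20t, y = -7 + 10t, z = -6 + 5t

x = -10 + 20t, y = -7 + 10t, z = -6 + 5t


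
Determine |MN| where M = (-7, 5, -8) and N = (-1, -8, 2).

d = √[(x₂-x₁)² + (y₂-y₁)² + (z₂-z₁)²]
  = √[6² + (-13)² + 10²]
  = √[36 + 169 + 100]
  = √305
  ≈ 17.46

17.46


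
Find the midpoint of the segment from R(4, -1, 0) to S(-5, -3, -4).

M = ((x₁+x₂)/2, (y₁+y₂)/2, (z₁+z₂)/2)
  = ((4 - 5)/2, (-1 - 3)/2, (0 - 4)/2)
  = (-1/2, -4/2, -4/2)
  = (-0.5, -2, -2)

(-0.5, -2, -2)


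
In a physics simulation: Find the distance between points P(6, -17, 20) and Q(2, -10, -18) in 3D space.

d = √[(x₂-x₁)² + (y₂-y₁)² + (z₂-z₁)²]
  = √[(-4)² + 7² + (-38)²]
  = √[16 + 49 + 1444]
  = √1509
  ≈ 38.85

38.85


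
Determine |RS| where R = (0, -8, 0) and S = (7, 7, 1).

d = √[(x₂-x₁)² + (y₂-y₁)² + (z₂-z₁)²]
  = √[7² + 15² + 1²]
  = √[49 + 225 + 1]
  = √275
  ≈ 16.58

16.58


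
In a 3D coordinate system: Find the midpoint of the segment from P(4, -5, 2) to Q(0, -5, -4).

M = ((x₁+x₂)/2, (y₁+y₂)/2, (z₁+z₂)/2)
  = ((4 + 0)/2, (-5 - 5)/2, (2 - 4)/2)
  = (4/2, -10/2, -2/2)
  = (2, -5, -1)

(2, -5, -1)


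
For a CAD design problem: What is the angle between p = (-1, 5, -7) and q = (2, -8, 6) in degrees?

p·q = (-1)·2 + 5·(-8) + (-7)·6 = -2 - 40 - 42 = -84
|p| = √((-1)² + 5² + (-7)²) = √75 ≈ 8.66
|q| = √(2² + (-8)² + 6²) = √104 ≈ 10.2
cos θ = (p·q)/(|p||q|) = -84/(8.66·10.2) ≈ -0.9511
θ = arccos(-0.9511) ≈ 162°

162°


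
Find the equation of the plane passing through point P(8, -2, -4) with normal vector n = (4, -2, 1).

The plane through P with normal n = (a, b, c) satisfies n·(r - P) = 0,
i.e. ax + by + cz = a·x₀ + b·y₀ + c·z₀.
d = 4·8 + (-2)·(-2) + 1·(-4)
  = 32 + 4 - 4
  = 32
Equation: 4x - 2y + z = 32

4x - 2y + z = 32


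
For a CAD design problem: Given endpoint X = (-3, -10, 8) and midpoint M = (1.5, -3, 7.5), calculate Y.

Y = 2M - X
  = (2·1.5 - (-3), 2·(-3) - (-10), 2·7.5 - 8)
  = (3 + 3, -6 + 10, 15 - 8)
  = (6, 4, 7)

(6, 4, 7)


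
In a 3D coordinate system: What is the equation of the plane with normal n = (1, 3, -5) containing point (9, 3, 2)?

The plane through P with normal n = (a, b, c) satisfies n·(r - P) = 0,
i.e. ax + by + cz = a·x₀ + b·y₀ + c·z₀.
d = 1·9 + 3·3 + (-5)·2
  = 9 + 9 - 10
  = 8
Equation: x + 3y - 5z = 8

x + 3y - 5z = 8


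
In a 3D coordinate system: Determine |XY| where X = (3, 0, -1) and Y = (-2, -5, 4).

d = √[(x₂-x₁)² + (y₂-y₁)² + (z₂-z₁)²]
  = √[(-5)² + (-5)² + 5²]
  = √[25 + 25 + 25]
  = √75
  ≈ 8.66

8.66


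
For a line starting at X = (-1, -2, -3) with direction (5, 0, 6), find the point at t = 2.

P(t) = X + t·d
  = (-1 + 5·2, -2 + 0·2, -3 + 6·2)
  = (-1 + 10, -2 + 0, -3 + 12)
  = (9, -2, 9)

(9, -2, 9)


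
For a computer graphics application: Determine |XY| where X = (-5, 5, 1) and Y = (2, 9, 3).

d = √[(x₂-x₁)² + (y₂-y₁)² + (z₂-z₁)²]
  = √[7² + 4² + 2²]
  = √[49 + 16 + 4]
  = √69
  ≈ 8.307

8.307


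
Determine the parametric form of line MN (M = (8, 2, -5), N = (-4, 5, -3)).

Direction vector d = N - M = (-4 - 8, 5 - 2, -3 + 5) = (-12, 3, 2)
Parametric form r = M + t·d:
x = 8 - 12t, y = 2 + 3t, z = -5 + 2t

x = 8 - 12t, y = 2 + 3t, z = -5 + 2t


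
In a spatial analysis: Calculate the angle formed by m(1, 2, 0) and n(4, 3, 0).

m·n = 1·4 + 2·3 + 0·0 = 4 + 6 + 0 = 10
|m| = √(1² + 2² + 0²) = √5 ≈ 2.236
|n| = √(4² + 3² + 0²) = √25 ≈ 5
cos θ = (m·n)/(|m||n|) = 10/(2.236·5) ≈ 0.8944
θ = arccos(0.8944) ≈ 26.57°

26.57°


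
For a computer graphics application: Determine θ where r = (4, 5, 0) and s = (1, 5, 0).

r·s = 4·1 + 5·5 + 0·0 = 4 + 25 + 0 = 29
|r| = √(4² + 5² + 0²) = √41 ≈ 6.403
|s| = √(1² + 5² + 0²) = √26 ≈ 5.099
cos θ = (r·s)/(|r||s|) = 29/(6.403·5.099) ≈ 0.8882
θ = arccos(0.8882) ≈ 27.35°

27.35°


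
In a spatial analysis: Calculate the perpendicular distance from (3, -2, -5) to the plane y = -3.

distance = |a·x₀ + b·y₀ + c·z₀ - d| / √(a² + b² + c²)
  = |0·3 + 1·(-2) + 0·(-5) - (-3)| / √(0² + 1² + 0²)
  = |0 - 2 + 0 + 3| / √(0 + 1 + 0)
  = |1| / √1
  = 1 / 1
  ≈ 1

1


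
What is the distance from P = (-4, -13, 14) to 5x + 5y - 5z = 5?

distance = |a·x₀ + b·y₀ + c·z₀ - d| / √(a² + b² + c²)
  = |5·(-4) + 5·(-13) + (-5)·14 - 5| / √(5² + 5² + (-5)²)
  = |-20 - 65 - 70 - 5| / √(25 + 25 + 25)
  = |-160| / √75
  = 160 / 8.66
  ≈ 18.48

18.48


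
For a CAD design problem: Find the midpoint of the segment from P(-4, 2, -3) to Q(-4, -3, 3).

M = ((x₁+x₂)/2, (y₁+y₂)/2, (z₁+z₂)/2)
  = ((-4 - 4)/2, (2 - 3)/2, (-3 + 3)/2)
  = (-8/2, -1/2, 0/2)
  = (-4, -0.5, 0)

(-4, -0.5, 0)


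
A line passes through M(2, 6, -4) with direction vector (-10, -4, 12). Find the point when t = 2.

P(t) = M + t·d
  = (2 + (-10)·2, 6 + (-4)·2, -4 + 12·2)
  = (2 - 20, 6 - 8, -4 + 24)
  = (-18, -2, 20)

(-18, -2, 20)


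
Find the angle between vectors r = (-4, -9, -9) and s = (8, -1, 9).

r·s = (-4)·8 + (-9)·(-1) + (-9)·9 = -32 + 9 - 81 = -104
|r| = √((-4)² + (-9)² + (-9)²) = √178 ≈ 13.34
|s| = √(8² + (-1)² + 9²) = √146 ≈ 12.08
cos θ = (r·s)/(|r||s|) = -104/(13.34·12.08) ≈ -0.6451
θ = arccos(-0.6451) ≈ 130.2°

130.2°


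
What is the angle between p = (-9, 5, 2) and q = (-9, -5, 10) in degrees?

p·q = (-9)·(-9) + 5·(-5) + 2·10 = 81 - 25 + 20 = 76
|p| = √((-9)² + 5² + 2²) = √110 ≈ 10.49
|q| = √((-9)² + (-5)² + 10²) = √206 ≈ 14.35
cos θ = (p·q)/(|p||q|) = 76/(10.49·14.35) ≈ 0.5049
θ = arccos(0.5049) ≈ 59.68°

59.68°


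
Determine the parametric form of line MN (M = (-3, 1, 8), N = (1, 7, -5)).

Direction vector d = N - M = (1 + 3, 7 - 1, -5 - 8) = (4, 6, -13)
Parametric form r = M + t·d:
x = -3 + 4t, y = 1 + 6t, z = 8 - 13t

x = -3 + 4t, y = 1 + 6t, z = 8 - 13t


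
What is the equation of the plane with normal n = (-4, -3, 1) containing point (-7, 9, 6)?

The plane through P with normal n = (a, b, c) satisfies n·(r - P) = 0,
i.e. ax + by + cz = a·x₀ + b·y₀ + c·z₀.
d = (-4)·(-7) + (-3)·9 + 1·6
  = 28 - 27 + 6
  = 7
Equation: -4x - 3y + z = 7

-4x - 3y + z = 7


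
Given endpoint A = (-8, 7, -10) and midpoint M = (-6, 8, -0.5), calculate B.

B = 2M - A
  = (2·(-6) - (-8), 2·8 - 7, 2·(-0.5) - (-10))
  = (-12 + 8, 16 - 7, -1 + 10)
  = (-4, 9, 9)

(-4, 9, 9)


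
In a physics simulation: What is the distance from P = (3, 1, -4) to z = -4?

distance = |a·x₀ + b·y₀ + c·z₀ - d| / √(a² + b² + c²)
  = |0·3 + 0·1 + 1·(-4) - (-4)| / √(0² + 0² + 1²)
  = |0 + 0 - 4 + 4| / √(0 + 0 + 1)
  = |0| / √1
  = 0 / 1
  ≈ 0

0


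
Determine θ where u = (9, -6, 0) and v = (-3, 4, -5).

u·v = 9·(-3) + (-6)·4 + 0·(-5) = -27 - 24 + 0 = -51
|u| = √(9² + (-6)² + 0²) = √117 ≈ 10.82
|v| = √((-3)² + 4² + (-5)²) = √50 ≈ 7.071
cos θ = (u·v)/(|u||v|) = -51/(10.82·7.071) ≈ -0.6668
θ = arccos(-0.6668) ≈ 131.8°

131.8°


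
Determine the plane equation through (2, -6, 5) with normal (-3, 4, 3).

The plane through P with normal n = (a, b, c) satisfies n·(r - P) = 0,
i.e. ax + by + cz = a·x₀ + b·y₀ + c·z₀.
d = (-3)·2 + 4·(-6) + 3·5
  = -6 - 24 + 15
  = -15
Equation: -3x + 4y + 3z = -15

-3x + 4y + 3z = -15


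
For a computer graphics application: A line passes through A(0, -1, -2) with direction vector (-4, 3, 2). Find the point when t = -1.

P(t) = A + t·d
  = (0 + (-4)·(-1), -1 + 3·(-1), -2 + 2·(-1))
  = (0 + 4, -1 - 3, -2 - 2)
  = (4, -4, -4)

(4, -4, -4)


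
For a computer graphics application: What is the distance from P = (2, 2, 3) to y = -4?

distance = |a·x₀ + b·y₀ + c·z₀ - d| / √(a² + b² + c²)
  = |0·2 + 1·2 + 0·3 - (-4)| / √(0² + 1² + 0²)
  = |0 + 2 + 0 + 4| / √(0 + 1 + 0)
  = |6| / √1
  = 6 / 1
  ≈ 6

6


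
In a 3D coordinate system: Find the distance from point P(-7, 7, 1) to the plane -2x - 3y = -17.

distance = |a·x₀ + b·y₀ + c·z₀ - d| / √(a² + b² + c²)
  = |(-2)·(-7) + (-3)·7 + 0·1 - (-17)| / √((-2)² + (-3)² + 0²)
  = |14 - 21 + 0 + 17| / √(4 + 9 + 0)
  = |10| / √13
  = 10 / 3.606
  ≈ 2.774

2.774


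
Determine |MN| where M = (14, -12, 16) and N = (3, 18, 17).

d = √[(x₂-x₁)² + (y₂-y₁)² + (z₂-z₁)²]
  = √[(-11)² + 30² + 1²]
  = √[121 + 900 + 1]
  = √1022
  ≈ 31.97

31.97


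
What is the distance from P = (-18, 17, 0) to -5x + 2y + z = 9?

distance = |a·x₀ + b·y₀ + c·z₀ - d| / √(a² + b² + c²)
  = |(-5)·(-18) + 2·17 + 1·0 - 9| / √((-5)² + 2² + 1²)
  = |90 + 34 + 0 - 9| / √(25 + 4 + 1)
  = |115| / √30
  = 115 / 5.477
  ≈ 21

21


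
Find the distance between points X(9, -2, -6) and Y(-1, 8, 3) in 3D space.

d = √[(x₂-x₁)² + (y₂-y₁)² + (z₂-z₁)²]
  = √[(-10)² + 10² + 9²]
  = √[100 + 100 + 81]
  = √281
  ≈ 16.76

16.76


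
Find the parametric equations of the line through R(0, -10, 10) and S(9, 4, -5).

Direction vector d = S - R = (9 + 0, 4 + 10, -5 - 10) = (9, 14, -15)
Parametric form r = R + t·d:
x = 0 + 9t, y = -10 + 14t, z = 10 - 15t

x = 0 + 9t, y = -10 + 14t, z = 10 - 15t


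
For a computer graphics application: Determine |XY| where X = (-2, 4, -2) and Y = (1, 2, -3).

d = √[(x₂-x₁)² + (y₂-y₁)² + (z₂-z₁)²]
  = √[3² + (-2)² + (-1)²]
  = √[9 + 4 + 1]
  = √14
  ≈ 3.742

3.742


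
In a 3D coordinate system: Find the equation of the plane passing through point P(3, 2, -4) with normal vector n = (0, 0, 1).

The plane through P with normal n = (a, b, c) satisfies n·(r - P) = 0,
i.e. ax + by + cz = a·x₀ + b·y₀ + c·z₀.
d = 0·3 + 0·2 + 1·(-4)
  = 0 + 0 - 4
  = -4
Equation: z = -4

z = -4


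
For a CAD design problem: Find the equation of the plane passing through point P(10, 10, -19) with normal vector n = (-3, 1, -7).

The plane through P with normal n = (a, b, c) satisfies n·(r - P) = 0,
i.e. ax + by + cz = a·x₀ + b·y₀ + c·z₀.
d = (-3)·10 + 1·10 + (-7)·(-19)
  = -30 + 10 + 133
  = 113
Equation: -3x + y - 7z = 113

-3x + y - 7z = 113


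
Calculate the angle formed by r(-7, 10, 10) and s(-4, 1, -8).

r·s = (-7)·(-4) + 10·1 + 10·(-8) = 28 + 10 - 80 = -42
|r| = √((-7)² + 10² + 10²) = √249 ≈ 15.78
|s| = √((-4)² + 1² + (-8)²) = √81 ≈ 9
cos θ = (r·s)/(|r||s|) = -42/(15.78·9) ≈ -0.2957
θ = arccos(-0.2957) ≈ 107.2°

107.2°


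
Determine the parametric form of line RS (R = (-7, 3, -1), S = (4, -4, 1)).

Direction vector d = S - R = (4 + 7, -4 - 3, 1 + 1) = (11, -7, 2)
Parametric form r = R + t·d:
x = -7 + 11t, y = 3 - 7t, z = -1 + 2t

x = -7 + 11t, y = 3 - 7t, z = -1 + 2t


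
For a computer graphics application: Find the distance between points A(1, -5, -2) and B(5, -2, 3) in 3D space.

d = √[(x₂-x₁)² + (y₂-y₁)² + (z₂-z₁)²]
  = √[4² + 3² + 5²]
  = √[16 + 9 + 25]
  = √50
  ≈ 7.071

7.071


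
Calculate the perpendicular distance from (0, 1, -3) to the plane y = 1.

distance = |a·x₀ + b·y₀ + c·z₀ - d| / √(a² + b² + c²)
  = |0·0 + 1·1 + 0·(-3) - 1| / √(0² + 1² + 0²)
  = |0 + 1 + 0 - 1| / √(0 + 1 + 0)
  = |0| / √1
  = 0 / 1
  ≈ 0

0


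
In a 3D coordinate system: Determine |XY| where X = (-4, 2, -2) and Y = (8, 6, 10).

d = √[(x₂-x₁)² + (y₂-y₁)² + (z₂-z₁)²]
  = √[12² + 4² + 12²]
  = √[144 + 16 + 144]
  = √304
  ≈ 17.44

17.44


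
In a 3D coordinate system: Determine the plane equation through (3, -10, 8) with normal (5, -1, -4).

The plane through P with normal n = (a, b, c) satisfies n·(r - P) = 0,
i.e. ax + by + cz = a·x₀ + b·y₀ + c·z₀.
d = 5·3 + (-1)·(-10) + (-4)·8
  = 15 + 10 - 32
  = -7
Equation: 5x - y - 4z = -7

5x - y - 4z = -7


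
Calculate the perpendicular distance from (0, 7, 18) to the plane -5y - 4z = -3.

distance = |a·x₀ + b·y₀ + c·z₀ - d| / √(a² + b² + c²)
  = |0·0 + (-5)·7 + (-4)·18 - (-3)| / √(0² + (-5)² + (-4)²)
  = |0 - 35 - 72 + 3| / √(0 + 25 + 16)
  = |-104| / √41
  = 104 / 6.403
  ≈ 16.24

16.24


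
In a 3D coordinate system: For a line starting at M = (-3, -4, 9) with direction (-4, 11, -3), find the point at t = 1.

P(t) = M + t·d
  = (-3 + (-4)·1, -4 + 11·1, 9 + (-3)·1)
  = (-3 - 4, -4 + 11, 9 - 3)
  = (-7, 7, 6)

(-7, 7, 6)


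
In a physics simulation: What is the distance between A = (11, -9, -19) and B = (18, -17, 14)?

d = √[(x₂-x₁)² + (y₂-y₁)² + (z₂-z₁)²]
  = √[7² + (-8)² + 33²]
  = √[49 + 64 + 1089]
  = √1202
  ≈ 34.67

34.67


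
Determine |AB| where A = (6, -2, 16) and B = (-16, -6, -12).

d = √[(x₂-x₁)² + (y₂-y₁)² + (z₂-z₁)²]
  = √[(-22)² + (-4)² + (-28)²]
  = √[484 + 16 + 784]
  = √1284
  ≈ 35.83

35.83


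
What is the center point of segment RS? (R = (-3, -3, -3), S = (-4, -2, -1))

M = ((x₁+x₂)/2, (y₁+y₂)/2, (z₁+z₂)/2)
  = ((-3 - 4)/2, (-3 - 2)/2, (-3 - 1)/2)
  = (-7/2, -5/2, -4/2)
  = (-3.5, -2.5, -2)

(-3.5, -2.5, -2)


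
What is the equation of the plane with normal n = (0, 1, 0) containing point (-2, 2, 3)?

The plane through P with normal n = (a, b, c) satisfies n·(r - P) = 0,
i.e. ax + by + cz = a·x₀ + b·y₀ + c·z₀.
d = 0·(-2) + 1·2 + 0·3
  = 0 + 2 + 0
  = 2
Equation: y = 2

y = 2


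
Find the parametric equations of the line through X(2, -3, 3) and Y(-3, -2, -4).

Direction vector d = Y - X = (-3 - 2, -2 + 3, -4 - 3) = (-5, 1, -7)
Parametric form r = X + t·d:
x = 2 - 5t, y = -3 + t, z = 3 - 7t

x = 2 - 5t, y = -3 + t, z = 3 - 7t


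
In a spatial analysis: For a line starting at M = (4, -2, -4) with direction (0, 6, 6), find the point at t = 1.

P(t) = M + t·d
  = (4 + 0·1, -2 + 6·1, -4 + 6·1)
  = (4 + 0, -2 + 6, -4 + 6)
  = (4, 4, 2)

(4, 4, 2)


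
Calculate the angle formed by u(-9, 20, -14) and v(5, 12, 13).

u·v = (-9)·5 + 20·12 + (-14)·13 = -45 + 240 - 182 = 13
|u| = √((-9)² + 20² + (-14)²) = √677 ≈ 26.02
|v| = √(5² + 12² + 13²) = √338 ≈ 18.38
cos θ = (u·v)/(|u||v|) = 13/(26.02·18.38) ≈ 0.02718
θ = arccos(0.02718) ≈ 88.44°

88.44°


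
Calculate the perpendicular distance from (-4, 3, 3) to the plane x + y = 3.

distance = |a·x₀ + b·y₀ + c·z₀ - d| / √(a² + b² + c²)
  = |1·(-4) + 1·3 + 0·3 - 3| / √(1² + 1² + 0²)
  = |-4 + 3 + 0 - 3| / √(1 + 1 + 0)
  = |-4| / √2
  = 4 / 1.414
  ≈ 2.828

2.828


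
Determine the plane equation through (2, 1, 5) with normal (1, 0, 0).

The plane through P with normal n = (a, b, c) satisfies n·(r - P) = 0,
i.e. ax + by + cz = a·x₀ + b·y₀ + c·z₀.
d = 1·2 + 0·1 + 0·5
  = 2 + 0 + 0
  = 2
Equation: x = 2

x = 2


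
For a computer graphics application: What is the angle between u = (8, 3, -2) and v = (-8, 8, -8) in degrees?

u·v = 8·(-8) + 3·8 + (-2)·(-8) = -64 + 24 + 16 = -24
|u| = √(8² + 3² + (-2)²) = √77 ≈ 8.775
|v| = √((-8)² + 8² + (-8)²) = √192 ≈ 13.86
cos θ = (u·v)/(|u||v|) = -24/(8.775·13.86) ≈ -0.1974
θ = arccos(-0.1974) ≈ 101.4°

101.4°


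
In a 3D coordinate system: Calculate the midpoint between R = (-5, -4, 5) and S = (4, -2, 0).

M = ((x₁+x₂)/2, (y₁+y₂)/2, (z₁+z₂)/2)
  = ((-5 + 4)/2, (-4 - 2)/2, (5 + 0)/2)
  = (-1/2, -6/2, 5/2)
  = (-0.5, -3, 2.5)

(-0.5, -3, 2.5)


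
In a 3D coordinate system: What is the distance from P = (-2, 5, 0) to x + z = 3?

distance = |a·x₀ + b·y₀ + c·z₀ - d| / √(a² + b² + c²)
  = |1·(-2) + 0·5 + 1·0 - 3| / √(1² + 0² + 1²)
  = |-2 + 0 + 0 - 3| / √(1 + 0 + 1)
  = |-5| / √2
  = 5 / 1.414
  ≈ 3.536

3.536


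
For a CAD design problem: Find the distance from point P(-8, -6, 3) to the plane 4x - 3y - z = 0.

distance = |a·x₀ + b·y₀ + c·z₀ - d| / √(a² + b² + c²)
  = |4·(-8) + (-3)·(-6) + (-1)·3 - 0| / √(4² + (-3)² + (-1)²)
  = |-32 + 18 - 3 + 0| / √(16 + 9 + 1)
  = |-17| / √26
  = 17 / 5.099
  ≈ 3.334

3.334


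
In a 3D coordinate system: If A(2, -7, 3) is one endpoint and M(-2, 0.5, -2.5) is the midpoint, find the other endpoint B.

B = 2M - A
  = (2·(-2) - 2, 2·0.5 - (-7), 2·(-2.5) - 3)
  = (-4 - 2, 1 + 7, -5 - 3)
  = (-6, 8, -8)

(-6, 8, -8)


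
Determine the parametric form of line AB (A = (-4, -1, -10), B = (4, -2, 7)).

Direction vector d = B - A = (4 + 4, -2 + 1, 7 + 10) = (8, -1, 17)
Parametric form r = A + t·d:
x = -4 + 8t, y = -1 - t, z = -10 + 17t

x = -4 + 8t, y = -1 - t, z = -10 + 17t


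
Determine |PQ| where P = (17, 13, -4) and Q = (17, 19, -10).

d = √[(x₂-x₁)² + (y₂-y₁)² + (z₂-z₁)²]
  = √[0² + 6² + (-6)²]
  = √[0 + 36 + 36]
  = √72
  ≈ 8.485

8.485


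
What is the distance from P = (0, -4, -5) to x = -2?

distance = |a·x₀ + b·y₀ + c·z₀ - d| / √(a² + b² + c²)
  = |1·0 + 0·(-4) + 0·(-5) - (-2)| / √(1² + 0² + 0²)
  = |0 + 0 + 0 + 2| / √(1 + 0 + 0)
  = |2| / √1
  = 2 / 1
  ≈ 2

2


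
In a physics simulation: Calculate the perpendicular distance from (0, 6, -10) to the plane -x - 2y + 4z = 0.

distance = |a·x₀ + b·y₀ + c·z₀ - d| / √(a² + b² + c²)
  = |(-1)·0 + (-2)·6 + 4·(-10) - 0| / √((-1)² + (-2)² + 4²)
  = |0 - 12 - 40 + 0| / √(1 + 4 + 16)
  = |-52| / √21
  = 52 / 4.583
  ≈ 11.35

11.35
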